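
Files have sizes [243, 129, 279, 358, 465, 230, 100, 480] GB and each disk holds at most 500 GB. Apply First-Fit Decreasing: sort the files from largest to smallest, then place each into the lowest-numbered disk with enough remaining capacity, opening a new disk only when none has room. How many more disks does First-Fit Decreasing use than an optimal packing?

0

First-Fit Decreasing: [480] [465] [358,129] [279,100] [243,230] → 5 disks.
Total size 2284 GB; any packing needs at least ⌈2284/500⌉ = 5 disks.
So 5 is already optimal.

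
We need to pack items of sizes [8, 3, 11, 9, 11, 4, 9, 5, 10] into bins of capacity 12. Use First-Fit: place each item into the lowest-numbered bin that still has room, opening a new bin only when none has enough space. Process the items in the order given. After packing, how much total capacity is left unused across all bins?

14

bin 1: place 8, 4 left
bin 1: place 3, 1 left
bin 2: place 11, 1 left
bin 3: place 9, 3 left
bin 4: place 11, 1 left
bin 5: place 4, 8 left
bin 6: place 9, 3 left
bin 5: place 5, 3 left
bin 7: place 10, 2 left
7 bins × 12 = 84; used 70; unused 14.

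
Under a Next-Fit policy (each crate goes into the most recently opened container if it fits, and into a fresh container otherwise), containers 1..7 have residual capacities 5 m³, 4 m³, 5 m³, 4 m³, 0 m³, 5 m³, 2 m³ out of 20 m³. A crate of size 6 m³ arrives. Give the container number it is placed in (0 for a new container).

0

Next-Fit only looks at container 7, which has 2 m³ free.
6 m³ does not fit, so a new container is opened.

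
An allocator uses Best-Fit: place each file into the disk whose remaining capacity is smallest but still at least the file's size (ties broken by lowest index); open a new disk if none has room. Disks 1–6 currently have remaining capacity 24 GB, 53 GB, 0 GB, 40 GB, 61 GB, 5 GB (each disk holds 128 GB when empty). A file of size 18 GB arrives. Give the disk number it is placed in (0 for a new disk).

Disks with room: disk 1 (24 GB), disk 2 (53 GB), disk 4 (40 GB), disk 5 (61 GB).
Tightest fit is disk 1 with 24 GB free.

1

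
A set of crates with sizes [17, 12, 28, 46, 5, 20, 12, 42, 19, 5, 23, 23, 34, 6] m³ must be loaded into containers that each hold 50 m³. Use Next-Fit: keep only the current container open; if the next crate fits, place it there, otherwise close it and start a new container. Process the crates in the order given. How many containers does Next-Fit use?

container 1: place 17 m³, 33 m³ left
container 1: place 12 m³, 21 m³ left
container 2: place 28 m³, 22 m³ left
container 3: place 46 m³, 4 m³ left
container 4: place 5 m³, 45 m³ left
container 4: place 20 m³, 25 m³ left
container 4: place 12 m³, 13 m³ left
container 5: place 42 m³, 8 m³ left
container 6: place 19 m³, 31 m³ left
container 6: place 5 m³, 26 m³ left
container 6: place 23 m³, 3 m³ left
container 7: place 23 m³, 27 m³ left
container 8: place 34 m³, 16 m³ left
container 8: place 6 m³, 10 m³ left

8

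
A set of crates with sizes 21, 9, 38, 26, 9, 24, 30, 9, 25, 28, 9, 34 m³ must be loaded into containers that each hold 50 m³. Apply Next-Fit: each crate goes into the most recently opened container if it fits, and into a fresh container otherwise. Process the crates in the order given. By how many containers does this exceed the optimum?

Next-Fit: [21,9] [38] [26,9] [24] [30,9] [25] [28,9] [34] → 8 containers.
Total size 262 m³; any packing needs at least ⌈262/50⌉ = 6 containers.
An optimal packing achieves that bound: [38,9] [34,9] [30,9,9] [28,21] [26,24] [25] → 6 containers.
Excess: 8 − 6 = 2.

2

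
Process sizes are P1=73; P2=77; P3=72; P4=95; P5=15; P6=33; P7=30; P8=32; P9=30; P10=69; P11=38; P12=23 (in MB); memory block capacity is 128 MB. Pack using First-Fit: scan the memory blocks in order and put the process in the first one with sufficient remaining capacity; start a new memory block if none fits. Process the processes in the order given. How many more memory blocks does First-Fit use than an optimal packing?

0

First-Fit: [73,15,33] [77,30] [72,32,23] [95,30] [69,38] → 5 memory blocks.
Total size 587 MB; any packing needs at least ⌈587/128⌉ = 5 memory blocks.
So 5 is already optimal.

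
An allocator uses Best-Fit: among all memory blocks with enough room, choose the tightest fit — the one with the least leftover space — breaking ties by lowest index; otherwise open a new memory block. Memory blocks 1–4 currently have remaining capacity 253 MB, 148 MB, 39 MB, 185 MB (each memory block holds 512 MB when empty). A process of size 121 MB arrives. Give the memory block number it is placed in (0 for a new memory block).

Memory blocks with room: memory block 1 (253 MB), memory block 2 (148 MB), memory block 4 (185 MB).
Tightest fit is memory block 2 with 148 MB free.

2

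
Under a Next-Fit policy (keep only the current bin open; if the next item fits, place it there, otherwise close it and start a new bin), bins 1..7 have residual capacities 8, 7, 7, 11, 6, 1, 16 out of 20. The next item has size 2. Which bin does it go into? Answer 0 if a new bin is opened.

7

Next-Fit only looks at bin 7, which has 16 free.
2 fits there.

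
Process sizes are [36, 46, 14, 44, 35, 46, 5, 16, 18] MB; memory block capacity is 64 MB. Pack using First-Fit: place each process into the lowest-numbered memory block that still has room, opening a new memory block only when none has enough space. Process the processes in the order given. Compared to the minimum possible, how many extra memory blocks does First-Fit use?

First-Fit: [36,14,5] [46,16] [44,18] [35] [46] → 5 memory blocks.
Total size 260 MB; any packing needs at least ⌈260/64⌉ = 5 memory blocks.
So 5 is already optimal.

0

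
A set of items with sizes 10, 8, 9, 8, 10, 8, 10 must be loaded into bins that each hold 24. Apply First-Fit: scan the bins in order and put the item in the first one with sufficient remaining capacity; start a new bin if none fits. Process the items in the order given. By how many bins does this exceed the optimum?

1

First-Fit: [10,8] [9,8] [10,8] [10] → 4 bins.
Total size 63; any packing needs at least ⌈63/24⌉ = 3 bins.
An optimal packing achieves that bound: [10,10] [10,9] [8,8,8] → 3 bins.
Excess: 4 − 3 = 1.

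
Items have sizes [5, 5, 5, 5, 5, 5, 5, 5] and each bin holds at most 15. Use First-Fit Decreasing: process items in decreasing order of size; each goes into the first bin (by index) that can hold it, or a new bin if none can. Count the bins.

Sorted descending: 5, 5, 5, 5, 5, 5, 5, 5.
Put 5 in bin 1; 10 remain.
Put 5 in bin 1; 5 remain.
Put 5 in bin 1; 0 remain.
Put 5 in bin 2; 10 remain.
Put 5 in bin 2; 5 remain.
Put 5 in bin 2; 0 remain.
Put 5 in bin 3; 10 remain.
Put 5 in bin 3; 5 remain.

3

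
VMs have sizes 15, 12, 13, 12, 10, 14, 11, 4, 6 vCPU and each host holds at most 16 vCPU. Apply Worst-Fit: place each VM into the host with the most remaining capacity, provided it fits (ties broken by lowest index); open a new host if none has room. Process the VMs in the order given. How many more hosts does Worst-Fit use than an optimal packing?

Worst-Fit: [15] [12] [13] [12] [10,4] [14] [11] [6] → 8 hosts.
Total size 97 vCPU; any packing needs at least ⌈97/16⌉ = 7 hosts.
An optimal packing achieves that bound: [15] [14] [13] [12,4] [12] [11] [10,6] → 7 hosts.
Excess: 8 − 7 = 1.

1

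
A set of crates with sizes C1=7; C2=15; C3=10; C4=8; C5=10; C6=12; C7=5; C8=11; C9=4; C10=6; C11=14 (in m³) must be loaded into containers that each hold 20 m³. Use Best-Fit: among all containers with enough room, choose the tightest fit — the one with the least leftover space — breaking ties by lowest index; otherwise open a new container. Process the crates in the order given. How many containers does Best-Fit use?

6 containers

C1 (7 m³) → container 1 (remaining 13 m³)
C2 (15 m³) → container 2 (remaining 5 m³)
C3 (10 m³) → container 1 (remaining 3 m³)
C4 (8 m³) → container 3 (remaining 12 m³)
C5 (10 m³) → container 3 (remaining 2 m³)
C6 (12 m³) → container 4 (remaining 8 m³)
C7 (5 m³) → container 2 (remaining 0 m³)
C8 (11 m³) → container 5 (remaining 9 m³)
C9 (4 m³) → container 4 (remaining 4 m³)
C10 (6 m³) → container 5 (remaining 3 m³)
C11 (14 m³) → container 6 (remaining 6 m³)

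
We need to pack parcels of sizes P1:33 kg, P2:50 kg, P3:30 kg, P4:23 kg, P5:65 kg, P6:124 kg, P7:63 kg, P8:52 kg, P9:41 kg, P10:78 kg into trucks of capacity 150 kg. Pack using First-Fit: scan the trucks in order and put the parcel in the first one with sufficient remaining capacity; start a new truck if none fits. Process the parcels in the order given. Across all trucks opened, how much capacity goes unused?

191

truck 1: place P1 (33 kg), 117 kg left
truck 1: place P2 (50 kg), 67 kg left
truck 1: place P3 (30 kg), 37 kg left
truck 1: place P4 (23 kg), 14 kg left
truck 2: place P5 (65 kg), 85 kg left
truck 3: place P6 (124 kg), 26 kg left
truck 2: place P7 (63 kg), 22 kg left
truck 4: place P8 (52 kg), 98 kg left
truck 4: place P9 (41 kg), 57 kg left
truck 5: place P10 (78 kg), 72 kg left
5 trucks × 150 kg = 750 kg; used 559 kg; unused 191 kg.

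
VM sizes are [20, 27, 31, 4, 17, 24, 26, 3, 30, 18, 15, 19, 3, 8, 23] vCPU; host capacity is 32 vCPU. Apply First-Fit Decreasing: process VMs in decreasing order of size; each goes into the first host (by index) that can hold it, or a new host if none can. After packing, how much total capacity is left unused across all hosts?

Sorted descending: 31, 30, 27, 26, 24, 23, 20, 19, 18, 17, 15, 8, 4, 3, 3.
Put 31 vCPU in host 1; 1 vCPU remain.
Put 30 vCPU in host 2; 2 vCPU remain.
Put 27 vCPU in host 3; 5 vCPU remain.
Put 26 vCPU in host 4; 6 vCPU remain.
Put 24 vCPU in host 5; 8 vCPU remain.
Put 23 vCPU in host 6; 9 vCPU remain.
Put 20 vCPU in host 7; 12 vCPU remain.
Put 19 vCPU in host 8; 13 vCPU remain.
Put 18 vCPU in host 9; 14 vCPU remain.
Put 17 vCPU in host 10; 15 vCPU remain.
Put 15 vCPU in host 10; 0 vCPU remain.
Put 8 vCPU in host 5; 0 vCPU remain.
Put 4 vCPU in host 3; 1 vCPU remain.
Put 3 vCPU in host 4; 3 vCPU remain.
Put 3 vCPU in host 4; 0 vCPU remain.
10 hosts × 32 vCPU = 320 vCPU; used 268 vCPU; unused 52 vCPU.

52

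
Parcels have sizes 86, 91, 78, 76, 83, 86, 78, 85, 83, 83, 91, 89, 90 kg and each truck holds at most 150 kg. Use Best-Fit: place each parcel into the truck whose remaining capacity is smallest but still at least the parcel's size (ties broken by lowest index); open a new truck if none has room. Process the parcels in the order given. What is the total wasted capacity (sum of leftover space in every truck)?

851

truck 1: place 86 kg, 64 kg left
truck 2: place 91 kg, 59 kg left
truck 3: place 78 kg, 72 kg left
truck 4: place 76 kg, 74 kg left
truck 5: place 83 kg, 67 kg left
truck 6: place 86 kg, 64 kg left
truck 7: place 78 kg, 72 kg left
truck 8: place 85 kg, 65 kg left
truck 9: place 83 kg, 67 kg left
truck 10: place 83 kg, 67 kg left
truck 11: place 91 kg, 59 kg left
truck 12: place 89 kg, 61 kg left
truck 13: place 90 kg, 60 kg left
13 trucks × 150 kg = 1950 kg; used 1099 kg; unused 851 kg.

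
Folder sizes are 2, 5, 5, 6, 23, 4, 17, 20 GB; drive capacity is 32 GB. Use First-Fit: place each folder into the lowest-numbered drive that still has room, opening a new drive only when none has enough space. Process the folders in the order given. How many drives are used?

2 GB → drive 1 (remaining 30 GB)
5 GB → drive 1 (remaining 25 GB)
5 GB → drive 1 (remaining 20 GB)
6 GB → drive 1 (remaining 14 GB)
23 GB → drive 2 (remaining 9 GB)
4 GB → drive 1 (remaining 10 GB)
17 GB → drive 3 (remaining 15 GB)
20 GB → drive 4 (remaining 12 GB)

4 drives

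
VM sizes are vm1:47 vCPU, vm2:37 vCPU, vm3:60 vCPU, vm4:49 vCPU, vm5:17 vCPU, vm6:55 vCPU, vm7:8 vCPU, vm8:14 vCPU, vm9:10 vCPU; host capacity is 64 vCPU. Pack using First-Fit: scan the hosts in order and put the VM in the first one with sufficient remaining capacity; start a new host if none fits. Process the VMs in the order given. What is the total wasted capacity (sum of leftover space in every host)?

vm1 (47 vCPU) → host 1 (remaining 17 vCPU)
vm2 (37 vCPU) → host 2 (remaining 27 vCPU)
vm3 (60 vCPU) → host 3 (remaining 4 vCPU)
vm4 (49 vCPU) → host 4 (remaining 15 vCPU)
vm5 (17 vCPU) → host 1 (remaining 0 vCPU)
vm6 (55 vCPU) → host 5 (remaining 9 vCPU)
vm7 (8 vCPU) → host 2 (remaining 19 vCPU)
vm8 (14 vCPU) → host 2 (remaining 5 vCPU)
vm9 (10 vCPU) → host 4 (remaining 5 vCPU)
5 hosts × 64 vCPU = 320 vCPU; used 297 vCPU; unused 23 vCPU.

23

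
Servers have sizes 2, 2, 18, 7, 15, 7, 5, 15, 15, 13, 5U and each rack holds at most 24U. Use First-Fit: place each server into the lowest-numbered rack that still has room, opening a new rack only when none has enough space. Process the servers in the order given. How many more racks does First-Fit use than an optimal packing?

First-Fit: [2,2,18] [7,15] [7,5,5] [15] [15] [13] → 6 racks.
Total size 104U; any packing needs at least ⌈104/24⌉ = 5 racks.
An optimal packing achieves that bound: [18,5] [15,7,2] [15,7,2] [15,5] [13] → 5 racks.
Excess: 6 − 5 = 1.

1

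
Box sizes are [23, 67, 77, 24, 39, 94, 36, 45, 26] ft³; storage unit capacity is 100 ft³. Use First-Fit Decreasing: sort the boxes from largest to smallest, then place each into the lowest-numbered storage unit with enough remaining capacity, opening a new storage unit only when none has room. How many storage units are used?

Sorted descending: 94, 77, 67, 45, 39, 36, 26, 24, 23.
Put 94 ft³ in storage unit 1; 6 ft³ remain.
Put 77 ft³ in storage unit 2; 23 ft³ remain.
Put 67 ft³ in storage unit 3; 33 ft³ remain.
Put 45 ft³ in storage unit 4; 55 ft³ remain.
Put 39 ft³ in storage unit 4; 16 ft³ remain.
Put 36 ft³ in storage unit 5; 64 ft³ remain.
Put 26 ft³ in storage unit 3; 7 ft³ remain.
Put 24 ft³ in storage unit 5; 40 ft³ remain.
Put 23 ft³ in storage unit 2; 0 ft³ remain.

5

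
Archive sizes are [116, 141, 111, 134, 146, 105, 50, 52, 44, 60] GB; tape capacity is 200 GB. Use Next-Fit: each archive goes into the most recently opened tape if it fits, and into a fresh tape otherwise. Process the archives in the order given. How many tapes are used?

7 tapes

116 GB → tape 1 (remaining 84 GB)
141 GB → tape 2 (remaining 59 GB)
111 GB → tape 3 (remaining 89 GB)
134 GB → tape 4 (remaining 66 GB)
146 GB → tape 5 (remaining 54 GB)
105 GB → tape 6 (remaining 95 GB)
50 GB → tape 6 (remaining 45 GB)
52 GB → tape 7 (remaining 148 GB)
44 GB → tape 7 (remaining 104 GB)
60 GB → tape 7 (remaining 44 GB)
Final tapes: [116] [141] [111] [134] [146] [105,50] [52,44,60].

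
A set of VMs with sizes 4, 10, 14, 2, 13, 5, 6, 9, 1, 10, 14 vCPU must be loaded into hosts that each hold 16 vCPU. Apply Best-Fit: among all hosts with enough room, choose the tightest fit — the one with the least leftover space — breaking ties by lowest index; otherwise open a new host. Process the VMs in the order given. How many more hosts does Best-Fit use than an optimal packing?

Best-Fit: [4,10,2] [14,1] [13] [5,6] [9] [10] [14] → 7 hosts.
Total size 88 vCPU; any packing needs at least ⌈88/16⌉ = 6 hosts.
An optimal packing achieves that bound: [14,2] [14,1] [13] [10,6] [10,5] [9,4] → 6 hosts.
Excess: 7 − 6 = 1.

1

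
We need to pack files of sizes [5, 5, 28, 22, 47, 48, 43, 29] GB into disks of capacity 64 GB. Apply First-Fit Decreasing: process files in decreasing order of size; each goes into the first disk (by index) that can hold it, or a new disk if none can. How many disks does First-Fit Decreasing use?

Sorted descending: 48, 47, 43, 29, 28, 22, 5, 5.
48 GB → disk 1 (remaining 16 GB)
47 GB → disk 2 (remaining 17 GB)
43 GB → disk 3 (remaining 21 GB)
29 GB → disk 4 (remaining 35 GB)
28 GB → disk 4 (remaining 7 GB)
22 GB → disk 5 (remaining 42 GB)
5 GB → disk 1 (remaining 11 GB)
5 GB → disk 1 (remaining 6 GB)

5 disks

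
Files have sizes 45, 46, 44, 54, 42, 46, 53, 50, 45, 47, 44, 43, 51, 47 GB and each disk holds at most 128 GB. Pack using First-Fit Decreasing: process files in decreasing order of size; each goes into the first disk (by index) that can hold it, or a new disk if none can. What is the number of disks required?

Sorted descending: 54, 53, 51, 50, 47, 47, 46, 46, 45, 45, 44, 44, 43, 42.
54 GB → disk 1 (remaining 74 GB)
53 GB → disk 1 (remaining 21 GB)
51 GB → disk 2 (remaining 77 GB)
50 GB → disk 2 (remaining 27 GB)
47 GB → disk 3 (remaining 81 GB)
47 GB → disk 3 (remaining 34 GB)
46 GB → disk 4 (remaining 82 GB)
46 GB → disk 4 (remaining 36 GB)
45 GB → disk 5 (remaining 83 GB)
45 GB → disk 5 (remaining 38 GB)
44 GB → disk 6 (remaining 84 GB)
44 GB → disk 6 (remaining 40 GB)
43 GB → disk 7 (remaining 85 GB)
42 GB → disk 7 (remaining 43 GB)
Final disks: [54,53] [51,50] [47,47] [46,46] [45,45] [44,44] [43,42].

7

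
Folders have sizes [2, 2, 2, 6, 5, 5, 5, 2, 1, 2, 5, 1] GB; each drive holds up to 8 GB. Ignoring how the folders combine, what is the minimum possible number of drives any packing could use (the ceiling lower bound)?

Total size = 2 + 2 + 2 + 6 + 5 + 5 + 5 + 2 + 1 + 2 + 5 + 1 = 38 GB.
⌈38 / 8⌉ = 5.

5 drives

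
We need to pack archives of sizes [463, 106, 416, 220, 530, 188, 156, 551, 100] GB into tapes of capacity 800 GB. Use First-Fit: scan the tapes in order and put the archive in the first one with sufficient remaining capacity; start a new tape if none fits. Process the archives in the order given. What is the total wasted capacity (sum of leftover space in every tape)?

470

463 GB → tape 1 (remaining 337 GB)
106 GB → tape 1 (remaining 231 GB)
416 GB → tape 2 (remaining 384 GB)
220 GB → tape 1 (remaining 11 GB)
530 GB → tape 3 (remaining 270 GB)
188 GB → tape 2 (remaining 196 GB)
156 GB → tape 2 (remaining 40 GB)
551 GB → tape 4 (remaining 249 GB)
100 GB → tape 3 (remaining 170 GB)
4 tapes × 800 GB = 3200 GB; used 2730 GB; unused 470 GB.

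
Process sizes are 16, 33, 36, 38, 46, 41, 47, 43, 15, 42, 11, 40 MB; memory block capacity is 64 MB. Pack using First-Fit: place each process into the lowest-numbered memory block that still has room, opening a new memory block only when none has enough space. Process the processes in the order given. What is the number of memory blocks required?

9 memory blocks

Put 16 MB in memory block 1; 48 MB remain.
Put 33 MB in memory block 1; 15 MB remain.
Put 36 MB in memory block 2; 28 MB remain.
Put 38 MB in memory block 3; 26 MB remain.
Put 46 MB in memory block 4; 18 MB remain.
Put 41 MB in memory block 5; 23 MB remain.
Put 47 MB in memory block 6; 17 MB remain.
Put 43 MB in memory block 7; 21 MB remain.
Put 15 MB in memory block 1; 0 MB remain.
Put 42 MB in memory block 8; 22 MB remain.
Put 11 MB in memory block 2; 17 MB remain.
Put 40 MB in memory block 9; 24 MB remain.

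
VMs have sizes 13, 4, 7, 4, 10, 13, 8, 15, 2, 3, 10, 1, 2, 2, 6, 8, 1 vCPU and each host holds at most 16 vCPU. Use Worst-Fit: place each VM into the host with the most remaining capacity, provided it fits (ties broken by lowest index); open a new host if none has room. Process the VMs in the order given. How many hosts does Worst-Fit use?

Put 13 vCPU in host 1; 3 vCPU remain.
Put 4 vCPU in host 2; 12 vCPU remain.
Put 7 vCPU in host 2; 5 vCPU remain.
Put 4 vCPU in host 2; 1 vCPU remain.
Put 10 vCPU in host 3; 6 vCPU remain.
Put 13 vCPU in host 4; 3 vCPU remain.
Put 8 vCPU in host 5; 8 vCPU remain.
Put 15 vCPU in host 6; 1 vCPU remain.
Put 2 vCPU in host 5; 6 vCPU remain.
Put 3 vCPU in host 3; 3 vCPU remain.
Put 10 vCPU in host 7; 6 vCPU remain.
Put 1 vCPU in host 5; 5 vCPU remain.
Put 2 vCPU in host 7; 4 vCPU remain.
Put 2 vCPU in host 5; 3 vCPU remain.
Put 6 vCPU in host 8; 10 vCPU remain.
Put 8 vCPU in host 8; 2 vCPU remain.
Put 1 vCPU in host 7; 3 vCPU remain.
Final hosts: [13] [4,7,4] [10,3] [13] [8,2,1,2] [15] [10,2,1] [6,8].

8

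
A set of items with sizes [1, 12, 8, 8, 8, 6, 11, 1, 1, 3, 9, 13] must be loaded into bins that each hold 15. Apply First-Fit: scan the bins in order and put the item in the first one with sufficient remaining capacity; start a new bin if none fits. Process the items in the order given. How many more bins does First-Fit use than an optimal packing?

0

First-Fit: [1,12,1,1] [8,6] [8,3] [8] [11] [9] [13] → 7 bins.
7 items exceed 7.5 (half the capacity), and no two of those can share a bin, so at least 7 bins are needed.
So 7 is already optimal.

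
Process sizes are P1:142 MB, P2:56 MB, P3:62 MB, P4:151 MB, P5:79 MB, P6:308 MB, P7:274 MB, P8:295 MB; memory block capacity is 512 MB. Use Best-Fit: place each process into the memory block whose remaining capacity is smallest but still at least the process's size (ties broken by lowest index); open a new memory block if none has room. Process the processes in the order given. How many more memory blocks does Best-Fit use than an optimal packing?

1

Best-Fit: [142,56,62,151,79] [308] [274] [295] → 4 memory blocks.
Total size 1367 MB; any packing needs at least ⌈1367/512⌉ = 3 memory blocks.
An optimal packing achieves that bound: [308,151] [295,142,62] [274,79,56] → 3 memory blocks.
Excess: 4 − 3 = 1.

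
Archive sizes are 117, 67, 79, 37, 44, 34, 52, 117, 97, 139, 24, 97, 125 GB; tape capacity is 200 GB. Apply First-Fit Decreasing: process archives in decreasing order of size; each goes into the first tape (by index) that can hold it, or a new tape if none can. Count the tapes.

6

Sorted descending: 139, 125, 117, 117, 97, 97, 79, 67, 52, 44, 37, 34, 24.
tape 1: place 139 GB, 61 GB left
tape 2: place 125 GB, 75 GB left
tape 3: place 117 GB, 83 GB left
tape 4: place 117 GB, 83 GB left
tape 5: place 97 GB, 103 GB left
tape 5: place 97 GB, 6 GB left
tape 3: place 79 GB, 4 GB left
tape 2: place 67 GB, 8 GB left
tape 1: place 52 GB, 9 GB left
tape 4: place 44 GB, 39 GB left
tape 4: place 37 GB, 2 GB left
tape 6: place 34 GB, 166 GB left
tape 6: place 24 GB, 142 GB left
Final tapes: [139,52] [125,67] [117,79] [117,44,37] [97,97] [34,24].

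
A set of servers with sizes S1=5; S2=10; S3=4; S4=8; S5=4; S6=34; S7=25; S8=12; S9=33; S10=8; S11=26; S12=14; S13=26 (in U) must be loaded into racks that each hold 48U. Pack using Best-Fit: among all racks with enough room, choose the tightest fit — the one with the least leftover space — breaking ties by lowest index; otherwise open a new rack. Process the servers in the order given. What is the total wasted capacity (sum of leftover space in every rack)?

rack 1: place S1 (5U), 43U left
rack 1: place S2 (10U), 33U left
rack 1: place S3 (4U), 29U left
rack 1: place S4 (8U), 21U left
rack 1: place S5 (4U), 17U left
rack 2: place S6 (34U), 14U left
rack 3: place S7 (25U), 23U left
rack 2: place S8 (12U), 2U left
rack 4: place S9 (33U), 15U left
rack 4: place S10 (8U), 7U left
rack 5: place S11 (26U), 22U left
rack 1: place S12 (14U), 3U left
rack 6: place S13 (26U), 22U left
6 racks × 48U = 288U; used 209U; unused 79U.

79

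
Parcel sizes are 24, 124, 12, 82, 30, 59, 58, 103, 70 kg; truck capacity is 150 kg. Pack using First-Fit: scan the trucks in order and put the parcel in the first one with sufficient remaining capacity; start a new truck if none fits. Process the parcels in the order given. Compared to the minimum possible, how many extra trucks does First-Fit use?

1

First-Fit: [24,124] [12,82,30] [59,58] [103] [70] → 5 trucks.
Total size 562 kg; any packing needs at least ⌈562/150⌉ = 4 trucks.
An optimal packing achieves that bound: [124,24] [103,30,12] [82,59] [70,58] → 4 trucks.
Excess: 5 − 4 = 1.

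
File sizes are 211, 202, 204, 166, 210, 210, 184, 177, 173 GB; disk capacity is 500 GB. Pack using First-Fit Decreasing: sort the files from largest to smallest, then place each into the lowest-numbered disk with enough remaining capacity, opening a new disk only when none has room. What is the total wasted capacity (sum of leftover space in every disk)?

Sorted descending: 211, 210, 210, 204, 202, 184, 177, 173, 166.
Put 211 GB in disk 1; 289 GB remain.
Put 210 GB in disk 1; 79 GB remain.
Put 210 GB in disk 2; 290 GB remain.
Put 204 GB in disk 2; 86 GB remain.
Put 202 GB in disk 3; 298 GB remain.
Put 184 GB in disk 3; 114 GB remain.
Put 177 GB in disk 4; 323 GB remain.
Put 173 GB in disk 4; 150 GB remain.
Put 166 GB in disk 5; 334 GB remain.
5 disks × 500 GB = 2500 GB; used 1737 GB; unused 763 GB.

763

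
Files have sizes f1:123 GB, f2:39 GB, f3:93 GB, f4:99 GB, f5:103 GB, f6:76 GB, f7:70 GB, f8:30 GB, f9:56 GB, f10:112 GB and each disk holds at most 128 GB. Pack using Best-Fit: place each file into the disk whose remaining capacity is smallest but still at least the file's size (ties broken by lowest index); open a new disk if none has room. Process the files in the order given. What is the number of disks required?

Put f1 (123 GB) in disk 1; 5 GB remain.
Put f2 (39 GB) in disk 2; 89 GB remain.
Put f3 (93 GB) in disk 3; 35 GB remain.
Put f4 (99 GB) in disk 4; 29 GB remain.
Put f5 (103 GB) in disk 5; 25 GB remain.
Put f6 (76 GB) in disk 2; 13 GB remain.
Put f7 (70 GB) in disk 6; 58 GB remain.
Put f8 (30 GB) in disk 3; 5 GB remain.
Put f9 (56 GB) in disk 6; 2 GB remain.
Put f10 (112 GB) in disk 7; 16 GB remain.

7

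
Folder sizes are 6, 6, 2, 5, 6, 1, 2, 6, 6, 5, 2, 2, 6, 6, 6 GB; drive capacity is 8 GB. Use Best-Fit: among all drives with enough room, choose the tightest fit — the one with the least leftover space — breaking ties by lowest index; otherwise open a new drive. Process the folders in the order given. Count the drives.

Put 6 GB in drive 1; 2 GB remain.
Put 6 GB in drive 2; 2 GB remain.
Put 2 GB in drive 1; 0 GB remain.
Put 5 GB in drive 3; 3 GB remain.
Put 6 GB in drive 4; 2 GB remain.
Put 1 GB in drive 2; 1 GB remain.
Put 2 GB in drive 4; 0 GB remain.
Put 6 GB in drive 5; 2 GB remain.
Put 6 GB in drive 6; 2 GB remain.
Put 5 GB in drive 7; 3 GB remain.
Put 2 GB in drive 5; 0 GB remain.
Put 2 GB in drive 6; 0 GB remain.
Put 6 GB in drive 8; 2 GB remain.
Put 6 GB in drive 9; 2 GB remain.
Put 6 GB in drive 10; 2 GB remain.

10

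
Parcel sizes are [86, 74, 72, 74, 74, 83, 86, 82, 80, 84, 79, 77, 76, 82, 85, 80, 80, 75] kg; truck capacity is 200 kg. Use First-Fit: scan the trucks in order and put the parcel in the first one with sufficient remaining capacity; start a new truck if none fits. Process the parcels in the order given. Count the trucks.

9

Put 86 kg in truck 1; 114 kg remain.
Put 74 kg in truck 1; 40 kg remain.
Put 72 kg in truck 2; 128 kg remain.
Put 74 kg in truck 2; 54 kg remain.
Put 74 kg in truck 3; 126 kg remain.
Put 83 kg in truck 3; 43 kg remain.
Put 86 kg in truck 4; 114 kg remain.
Put 82 kg in truck 4; 32 kg remain.
Put 80 kg in truck 5; 120 kg remain.
Put 84 kg in truck 5; 36 kg remain.
Put 79 kg in truck 6; 121 kg remain.
Put 77 kg in truck 6; 44 kg remain.
Put 76 kg in truck 7; 124 kg remain.
Put 82 kg in truck 7; 42 kg remain.
Put 85 kg in truck 8; 115 kg remain.
Put 80 kg in truck 8; 35 kg remain.
Put 80 kg in truck 9; 120 kg remain.
Put 75 kg in truck 9; 45 kg remain.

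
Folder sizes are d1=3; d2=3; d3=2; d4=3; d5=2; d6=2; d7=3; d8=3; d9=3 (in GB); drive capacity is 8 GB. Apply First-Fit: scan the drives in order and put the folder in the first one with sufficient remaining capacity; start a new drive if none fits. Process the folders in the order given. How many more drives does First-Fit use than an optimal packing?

1

First-Fit: [3,3,2] [3,2,2] [3,3] [3] → 4 drives.
Total size 24 GB; any packing needs at least ⌈24/8⌉ = 3 drives.
An optimal packing achieves that bound: [3,3,2] [3,3,2] [3,3,2] → 3 drives.
Excess: 4 − 3 = 1.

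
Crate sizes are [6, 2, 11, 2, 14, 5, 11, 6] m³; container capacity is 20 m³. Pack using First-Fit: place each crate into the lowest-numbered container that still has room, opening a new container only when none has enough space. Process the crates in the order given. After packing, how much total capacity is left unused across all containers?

23

container 1: place 6 m³, 14 m³ left
container 1: place 2 m³, 12 m³ left
container 1: place 11 m³, 1 m³ left
container 2: place 2 m³, 18 m³ left
container 2: place 14 m³, 4 m³ left
container 3: place 5 m³, 15 m³ left
container 3: place 11 m³, 4 m³ left
container 4: place 6 m³, 14 m³ left
4 containers × 20 m³ = 80 m³; used 57 m³; unused 23 m³.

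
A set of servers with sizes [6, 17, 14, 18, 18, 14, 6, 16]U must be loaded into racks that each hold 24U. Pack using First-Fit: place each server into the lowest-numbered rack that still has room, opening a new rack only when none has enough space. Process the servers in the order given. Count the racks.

rack 1: place 6U, 18U left
rack 1: place 17U, 1U left
rack 2: place 14U, 10U left
rack 3: place 18U, 6U left
rack 4: place 18U, 6U left
rack 5: place 14U, 10U left
rack 2: place 6U, 4U left
rack 6: place 16U, 8U left
Final racks: [6,17] [14,6] [18] [18] [14] [16].

6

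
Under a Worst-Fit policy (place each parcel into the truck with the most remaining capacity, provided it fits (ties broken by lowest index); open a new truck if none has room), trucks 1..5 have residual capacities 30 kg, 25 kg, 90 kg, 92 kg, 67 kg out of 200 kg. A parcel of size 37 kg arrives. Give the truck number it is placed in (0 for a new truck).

Trucks with room: truck 3 (90 kg), truck 4 (92 kg), truck 5 (67 kg).
Most room is truck 4 with 92 kg free.

4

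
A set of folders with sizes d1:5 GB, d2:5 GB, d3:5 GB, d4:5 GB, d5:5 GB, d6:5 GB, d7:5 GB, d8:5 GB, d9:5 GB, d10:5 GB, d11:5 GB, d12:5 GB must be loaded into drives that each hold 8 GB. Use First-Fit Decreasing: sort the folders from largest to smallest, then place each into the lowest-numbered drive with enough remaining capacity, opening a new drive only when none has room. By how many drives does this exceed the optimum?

0

First-Fit Decreasing: [5] [5] [5] [5] [5] [5] [5] [5] [5] [5] [5] [5] → 12 drives.
12 folders exceed 4 GB (half the capacity), and no two of those can share a drive, so at least 12 drives are needed.
So 12 is already optimal.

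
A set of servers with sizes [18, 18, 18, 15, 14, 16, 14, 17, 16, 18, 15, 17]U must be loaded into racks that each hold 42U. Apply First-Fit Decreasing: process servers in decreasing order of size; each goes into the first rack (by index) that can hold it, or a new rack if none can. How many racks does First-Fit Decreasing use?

6

Sorted descending: 18, 18, 18, 18, 17, 17, 16, 16, 15, 15, 14, 14.
Put 18U in rack 1; 24U remain.
Put 18U in rack 1; 6U remain.
Put 18U in rack 2; 24U remain.
Put 18U in rack 2; 6U remain.
Put 17U in rack 3; 25U remain.
Put 17U in rack 3; 8U remain.
Put 16U in rack 4; 26U remain.
Put 16U in rack 4; 10U remain.
Put 15U in rack 5; 27U remain.
Put 15U in rack 5; 12U remain.
Put 14U in rack 6; 28U remain.
Put 14U in rack 6; 14U remain.
Final racks: [18,18] [18,18] [17,17] [16,16] [15,15] [14,14].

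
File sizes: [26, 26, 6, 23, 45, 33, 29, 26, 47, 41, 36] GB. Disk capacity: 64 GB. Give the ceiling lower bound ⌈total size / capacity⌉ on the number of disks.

Total size = 26 + 26 + 6 + 23 + 45 + 33 + 29 + 26 + 47 + 41 + 36 = 338 GB.
⌈338 / 64⌉ = 6.

6 disks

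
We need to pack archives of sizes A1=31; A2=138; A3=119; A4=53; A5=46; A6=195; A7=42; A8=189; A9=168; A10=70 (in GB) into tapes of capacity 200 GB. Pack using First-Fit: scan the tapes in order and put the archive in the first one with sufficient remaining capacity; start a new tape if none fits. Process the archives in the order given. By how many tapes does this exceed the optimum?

0

First-Fit: [31,138] [119,53] [46,42,70] [195] [189] [168] → 6 tapes.
Total size 1051 GB; any packing needs at least ⌈1051/200⌉ = 6 tapes.
So 6 is already optimal.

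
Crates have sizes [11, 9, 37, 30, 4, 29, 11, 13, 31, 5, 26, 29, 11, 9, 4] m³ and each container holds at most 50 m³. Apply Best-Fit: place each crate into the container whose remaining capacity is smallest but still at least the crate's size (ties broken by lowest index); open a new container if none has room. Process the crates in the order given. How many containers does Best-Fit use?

6

Put 11 m³ in container 1; 39 m³ remain.
Put 9 m³ in container 1; 30 m³ remain.
Put 37 m³ in container 2; 13 m³ remain.
Put 30 m³ in container 1; 0 m³ remain.
Put 4 m³ in container 2; 9 m³ remain.
Put 29 m³ in container 3; 21 m³ remain.
Put 11 m³ in container 3; 10 m³ remain.
Put 13 m³ in container 4; 37 m³ remain.
Put 31 m³ in container 4; 6 m³ remain.
Put 5 m³ in container 4; 1 m³ remain.
Put 26 m³ in container 5; 24 m³ remain.
Put 29 m³ in container 6; 21 m³ remain.
Put 11 m³ in container 6; 10 m³ remain.
Put 9 m³ in container 2; 0 m³ remain.
Put 4 m³ in container 3; 6 m³ remain.
Final containers: [11,9,30] [37,4,9] [29,11,4] [13,31,5] [26] [29,11].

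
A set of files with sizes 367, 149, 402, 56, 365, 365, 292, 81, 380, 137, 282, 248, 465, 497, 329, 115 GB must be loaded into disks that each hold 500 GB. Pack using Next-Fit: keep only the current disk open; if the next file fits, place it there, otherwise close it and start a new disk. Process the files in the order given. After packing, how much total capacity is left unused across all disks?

1470

367 GB → disk 1 (remaining 133 GB)
149 GB → disk 2 (remaining 351 GB)
402 GB → disk 3 (remaining 98 GB)
56 GB → disk 3 (remaining 42 GB)
365 GB → disk 4 (remaining 135 GB)
365 GB → disk 5 (remaining 135 GB)
292 GB → disk 6 (remaining 208 GB)
81 GB → disk 6 (remaining 127 GB)
380 GB → disk 7 (remaining 120 GB)
137 GB → disk 8 (remaining 363 GB)
282 GB → disk 8 (remaining 81 GB)
248 GB → disk 9 (remaining 252 GB)
465 GB → disk 10 (remaining 35 GB)
497 GB → disk 11 (remaining 3 GB)
329 GB → disk 12 (remaining 171 GB)
115 GB → disk 12 (remaining 56 GB)
12 disks × 500 GB = 6000 GB; used 4530 GB; unused 1470 GB.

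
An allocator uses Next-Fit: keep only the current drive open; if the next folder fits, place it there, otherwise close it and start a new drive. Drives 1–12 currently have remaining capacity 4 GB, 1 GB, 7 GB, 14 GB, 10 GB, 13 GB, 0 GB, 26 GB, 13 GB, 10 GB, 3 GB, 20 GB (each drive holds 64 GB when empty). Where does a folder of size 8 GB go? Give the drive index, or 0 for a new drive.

12

Next-Fit only looks at drive 12, which has 20 GB free.
8 GB fits there.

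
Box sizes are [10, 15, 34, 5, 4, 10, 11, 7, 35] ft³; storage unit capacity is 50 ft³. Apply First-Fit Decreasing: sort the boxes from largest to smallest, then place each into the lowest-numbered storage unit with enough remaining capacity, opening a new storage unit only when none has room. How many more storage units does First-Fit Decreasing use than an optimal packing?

0

First-Fit Decreasing: [35,15] [34,11,5] [10,10,7,4] → 3 storage units.
Total size 131 ft³; any packing needs at least ⌈131/50⌉ = 3 storage units.
So 3 is already optimal.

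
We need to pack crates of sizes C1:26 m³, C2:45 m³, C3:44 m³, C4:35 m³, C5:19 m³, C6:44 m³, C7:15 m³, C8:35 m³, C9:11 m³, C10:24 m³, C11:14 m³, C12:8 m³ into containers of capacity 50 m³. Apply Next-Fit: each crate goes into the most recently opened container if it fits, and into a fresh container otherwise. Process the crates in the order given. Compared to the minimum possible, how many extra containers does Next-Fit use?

Next-Fit: [26] [45] [44] [35] [19] [44] [15,35] [11,24,14] [8] → 9 containers.
Total size 320 m³; any packing needs at least ⌈320/50⌉ = 7 containers.
An optimal packing achieves that bound: [45] [44] [44] [35,15] [35,14] [26,24] [19,11,8] → 7 containers.
Excess: 9 − 7 = 2.

2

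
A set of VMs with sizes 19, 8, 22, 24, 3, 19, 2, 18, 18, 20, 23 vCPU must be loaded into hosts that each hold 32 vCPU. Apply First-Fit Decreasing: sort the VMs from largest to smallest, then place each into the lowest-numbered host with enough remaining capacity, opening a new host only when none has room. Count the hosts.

8 hosts

Sorted descending: 24, 23, 22, 20, 19, 19, 18, 18, 8, 3, 2.
host 1: place 24 vCPU, 8 vCPU left
host 2: place 23 vCPU, 9 vCPU left
host 3: place 22 vCPU, 10 vCPU left
host 4: place 20 vCPU, 12 vCPU left
host 5: place 19 vCPU, 13 vCPU left
host 6: place 19 vCPU, 13 vCPU left
host 7: place 18 vCPU, 14 vCPU left
host 8: place 18 vCPU, 14 vCPU left
host 1: place 8 vCPU, 0 vCPU left
host 2: place 3 vCPU, 6 vCPU left
host 2: place 2 vCPU, 4 vCPU left
Final hosts: [24,8] [23,3,2] [22] [20] [19] [19] [18] [18].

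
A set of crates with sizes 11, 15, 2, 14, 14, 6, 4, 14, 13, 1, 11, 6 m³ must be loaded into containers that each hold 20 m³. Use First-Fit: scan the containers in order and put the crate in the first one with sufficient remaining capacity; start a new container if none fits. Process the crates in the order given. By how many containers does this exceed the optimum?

First-Fit: [11,2,6,1] [15,4] [14,6] [14] [14] [13] [11] → 7 containers.
7 crates exceed 10 m³ (half the capacity), and no two of those can share a container, so at least 7 containers are needed.
So 7 is already optimal.

0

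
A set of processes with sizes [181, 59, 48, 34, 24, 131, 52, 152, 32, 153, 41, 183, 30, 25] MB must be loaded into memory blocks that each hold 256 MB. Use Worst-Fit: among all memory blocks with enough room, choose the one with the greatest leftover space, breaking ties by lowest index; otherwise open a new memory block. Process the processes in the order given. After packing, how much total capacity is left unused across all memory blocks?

135

memory block 1: place 181 MB, 75 MB left
memory block 1: place 59 MB, 16 MB left
memory block 2: place 48 MB, 208 MB left
memory block 2: place 34 MB, 174 MB left
memory block 2: place 24 MB, 150 MB left
memory block 2: place 131 MB, 19 MB left
memory block 3: place 52 MB, 204 MB left
memory block 3: place 152 MB, 52 MB left
memory block 3: place 32 MB, 20 MB left
memory block 4: place 153 MB, 103 MB left
memory block 4: place 41 MB, 62 MB left
memory block 5: place 183 MB, 73 MB left
memory block 5: place 30 MB, 43 MB left
memory block 4: place 25 MB, 37 MB left
5 memory blocks × 256 MB = 1280 MB; used 1145 MB; unused 135 MB.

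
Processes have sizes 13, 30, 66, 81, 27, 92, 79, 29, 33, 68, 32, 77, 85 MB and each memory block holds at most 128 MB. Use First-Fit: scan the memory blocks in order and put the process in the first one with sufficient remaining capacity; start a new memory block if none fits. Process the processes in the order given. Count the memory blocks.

memory block 1: place 13 MB, 115 MB left
memory block 1: place 30 MB, 85 MB left
memory block 1: place 66 MB, 19 MB left
memory block 2: place 81 MB, 47 MB left
memory block 2: place 27 MB, 20 MB left
memory block 3: place 92 MB, 36 MB left
memory block 4: place 79 MB, 49 MB left
memory block 3: place 29 MB, 7 MB left
memory block 4: place 33 MB, 16 MB left
memory block 5: place 68 MB, 60 MB left
memory block 5: place 32 MB, 28 MB left
memory block 6: place 77 MB, 51 MB left
memory block 7: place 85 MB, 43 MB left
Final memory blocks: [13,30,66] [81,27] [92,29] [79,33] [68,32] [77] [85].

7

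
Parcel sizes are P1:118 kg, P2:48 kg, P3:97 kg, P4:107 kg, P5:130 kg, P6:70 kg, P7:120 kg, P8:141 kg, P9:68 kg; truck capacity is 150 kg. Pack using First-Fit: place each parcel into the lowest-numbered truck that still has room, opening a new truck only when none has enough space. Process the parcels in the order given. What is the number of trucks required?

7

P1 (118 kg) → truck 1 (remaining 32 kg)
P2 (48 kg) → truck 2 (remaining 102 kg)
P3 (97 kg) → truck 2 (remaining 5 kg)
P4 (107 kg) → truck 3 (remaining 43 kg)
P5 (130 kg) → truck 4 (remaining 20 kg)
P6 (70 kg) → truck 5 (remaining 80 kg)
P7 (120 kg) → truck 6 (remaining 30 kg)
P8 (141 kg) → truck 7 (remaining 9 kg)
P9 (68 kg) → truck 5 (remaining 12 kg)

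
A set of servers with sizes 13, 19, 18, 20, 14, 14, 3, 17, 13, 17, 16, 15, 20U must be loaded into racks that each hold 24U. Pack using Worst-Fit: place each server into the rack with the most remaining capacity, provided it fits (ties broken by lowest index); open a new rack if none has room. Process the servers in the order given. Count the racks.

12

rack 1: place 13U, 11U left
rack 2: place 19U, 5U left
rack 3: place 18U, 6U left
rack 4: place 20U, 4U left
rack 5: place 14U, 10U left
rack 6: place 14U, 10U left
rack 1: place 3U, 8U left
rack 7: place 17U, 7U left
rack 8: place 13U, 11U left
rack 9: place 17U, 7U left
rack 10: place 16U, 8U left
rack 11: place 15U, 9U left
rack 12: place 20U, 4U left
Final racks: [13,3] [19] [18] [20] [14] [14] [17] [13] [17] [16] [15] [20].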